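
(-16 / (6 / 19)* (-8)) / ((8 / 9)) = 456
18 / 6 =3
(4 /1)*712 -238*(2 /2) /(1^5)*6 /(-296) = 2852.82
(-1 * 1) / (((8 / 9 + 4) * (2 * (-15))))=3 / 440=0.01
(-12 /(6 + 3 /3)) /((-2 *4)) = 3 /14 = 0.21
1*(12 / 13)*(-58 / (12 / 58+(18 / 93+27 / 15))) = -1042840 / 42861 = -24.33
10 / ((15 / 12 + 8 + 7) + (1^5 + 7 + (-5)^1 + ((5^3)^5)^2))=40 / 3725290298461914062577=0.00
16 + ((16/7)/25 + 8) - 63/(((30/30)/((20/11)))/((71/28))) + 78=-362599/1925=-188.36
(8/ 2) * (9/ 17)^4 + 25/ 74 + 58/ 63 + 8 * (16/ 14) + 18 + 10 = 38.72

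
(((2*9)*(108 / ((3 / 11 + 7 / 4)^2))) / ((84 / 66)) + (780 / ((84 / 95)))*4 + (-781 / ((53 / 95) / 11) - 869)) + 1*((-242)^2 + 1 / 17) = 329706801459 / 7136821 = 46197.99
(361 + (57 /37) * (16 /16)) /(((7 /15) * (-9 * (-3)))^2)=335350 /146853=2.28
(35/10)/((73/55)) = 385/146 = 2.64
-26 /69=-0.38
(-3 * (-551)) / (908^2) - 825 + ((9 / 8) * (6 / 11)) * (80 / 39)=-97117500501 / 117898352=-823.74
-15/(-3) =5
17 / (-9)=-17 / 9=-1.89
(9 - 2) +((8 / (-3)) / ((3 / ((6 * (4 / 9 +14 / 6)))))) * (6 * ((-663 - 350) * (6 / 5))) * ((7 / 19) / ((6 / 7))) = 7943117 / 171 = 46450.98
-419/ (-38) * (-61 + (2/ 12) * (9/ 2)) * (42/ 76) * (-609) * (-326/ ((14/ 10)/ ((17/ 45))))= -56802000227/ 2888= -19668282.63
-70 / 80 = -7 / 8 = -0.88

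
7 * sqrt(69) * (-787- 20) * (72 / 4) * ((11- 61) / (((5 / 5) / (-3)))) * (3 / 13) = -45756900 * sqrt(69) / 13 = -29237335.19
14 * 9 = 126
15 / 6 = 5 / 2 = 2.50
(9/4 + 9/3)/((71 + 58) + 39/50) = 25/618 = 0.04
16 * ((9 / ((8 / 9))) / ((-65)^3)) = -0.00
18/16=1.12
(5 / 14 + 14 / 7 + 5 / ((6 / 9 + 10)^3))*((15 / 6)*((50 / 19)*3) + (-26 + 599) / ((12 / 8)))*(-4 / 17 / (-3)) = 81062011 / 1089536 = 74.40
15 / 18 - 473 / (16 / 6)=-4237 / 24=-176.54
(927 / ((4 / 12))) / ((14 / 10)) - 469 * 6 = -5793 / 7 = -827.57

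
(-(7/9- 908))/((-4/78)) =-106145/6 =-17690.83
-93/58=-1.60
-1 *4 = -4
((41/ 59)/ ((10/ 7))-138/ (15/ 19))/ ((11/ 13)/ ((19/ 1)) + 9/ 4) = -10161086/ 133753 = -75.97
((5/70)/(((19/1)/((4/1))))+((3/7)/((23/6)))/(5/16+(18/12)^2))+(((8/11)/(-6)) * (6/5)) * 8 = -7622126/6898045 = -1.10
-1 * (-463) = 463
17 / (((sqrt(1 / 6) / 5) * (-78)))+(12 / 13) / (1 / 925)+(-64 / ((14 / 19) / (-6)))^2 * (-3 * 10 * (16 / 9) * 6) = -55360336740 / 637 - 85 * sqrt(6) / 78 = -86907909.64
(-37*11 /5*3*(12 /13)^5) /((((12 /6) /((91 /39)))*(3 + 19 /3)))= -37977984 /1856465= -20.46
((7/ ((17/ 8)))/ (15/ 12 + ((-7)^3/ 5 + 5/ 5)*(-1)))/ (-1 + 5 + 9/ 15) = 5600/ 538407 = 0.01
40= 40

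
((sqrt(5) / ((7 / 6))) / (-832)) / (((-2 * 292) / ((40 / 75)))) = sqrt(5) / 1062880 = 0.00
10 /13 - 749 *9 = -87623 /13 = -6740.23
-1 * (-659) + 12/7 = 660.71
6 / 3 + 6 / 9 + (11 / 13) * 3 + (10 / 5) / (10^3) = 101539 / 19500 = 5.21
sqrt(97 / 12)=2.84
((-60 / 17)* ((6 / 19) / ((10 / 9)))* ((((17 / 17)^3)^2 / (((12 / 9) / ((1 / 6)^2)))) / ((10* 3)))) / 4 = -9 / 51680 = -0.00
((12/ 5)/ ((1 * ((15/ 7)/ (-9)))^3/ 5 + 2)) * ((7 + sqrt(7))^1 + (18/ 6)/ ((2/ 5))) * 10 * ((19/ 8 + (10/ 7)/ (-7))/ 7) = 68931 * sqrt(7)/ 18497 + 1998999/ 36994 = 63.90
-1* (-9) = 9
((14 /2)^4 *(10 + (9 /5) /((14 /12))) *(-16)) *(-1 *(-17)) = -37691584 /5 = -7538316.80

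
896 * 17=15232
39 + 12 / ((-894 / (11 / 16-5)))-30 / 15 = 44173 / 1192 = 37.06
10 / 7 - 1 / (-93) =937 / 651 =1.44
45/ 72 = 5/ 8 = 0.62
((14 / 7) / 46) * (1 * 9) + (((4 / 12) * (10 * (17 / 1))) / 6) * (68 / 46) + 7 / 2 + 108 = 52103 / 414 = 125.85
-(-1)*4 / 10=2 / 5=0.40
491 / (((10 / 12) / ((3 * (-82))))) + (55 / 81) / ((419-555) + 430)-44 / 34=-293395190873 / 2024190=-144944.49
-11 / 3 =-3.67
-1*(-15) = 15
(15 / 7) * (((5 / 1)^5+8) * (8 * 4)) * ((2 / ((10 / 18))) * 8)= 43310592 / 7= 6187227.43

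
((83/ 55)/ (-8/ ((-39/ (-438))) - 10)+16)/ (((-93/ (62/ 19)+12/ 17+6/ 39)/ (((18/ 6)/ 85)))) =-44505279/ 2180429075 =-0.02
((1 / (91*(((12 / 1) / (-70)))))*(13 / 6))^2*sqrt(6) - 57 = -56.95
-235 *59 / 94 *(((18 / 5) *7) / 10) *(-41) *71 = 10820187 / 10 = 1082018.70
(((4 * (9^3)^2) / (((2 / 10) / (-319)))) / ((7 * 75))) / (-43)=226039572 / 1505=150192.41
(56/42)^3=64/27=2.37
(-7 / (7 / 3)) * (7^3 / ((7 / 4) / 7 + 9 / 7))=-28812 / 43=-670.05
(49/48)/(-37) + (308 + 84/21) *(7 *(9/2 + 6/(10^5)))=54545974147/5550000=9828.10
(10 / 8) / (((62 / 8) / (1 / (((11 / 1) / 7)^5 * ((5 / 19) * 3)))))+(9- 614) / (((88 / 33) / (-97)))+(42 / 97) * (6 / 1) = 255810377687201 / 11622728568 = 22009.49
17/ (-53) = -0.32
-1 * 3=-3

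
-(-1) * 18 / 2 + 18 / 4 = 27 / 2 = 13.50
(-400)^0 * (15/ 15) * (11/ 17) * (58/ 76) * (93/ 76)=29667/ 49096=0.60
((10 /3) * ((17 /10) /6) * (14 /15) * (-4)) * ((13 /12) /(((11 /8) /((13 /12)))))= -40222 /13365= -3.01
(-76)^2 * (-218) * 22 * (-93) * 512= 1319043956736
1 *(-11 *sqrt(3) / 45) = -11 *sqrt(3) / 45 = -0.42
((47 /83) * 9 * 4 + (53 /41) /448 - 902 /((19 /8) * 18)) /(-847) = 185352347 /220810379328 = 0.00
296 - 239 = 57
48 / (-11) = -48 / 11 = -4.36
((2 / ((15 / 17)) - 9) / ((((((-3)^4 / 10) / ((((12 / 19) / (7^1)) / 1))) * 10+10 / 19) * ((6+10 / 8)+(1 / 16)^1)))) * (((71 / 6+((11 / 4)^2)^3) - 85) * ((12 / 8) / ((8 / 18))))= -8473557509 / 6815976960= -1.24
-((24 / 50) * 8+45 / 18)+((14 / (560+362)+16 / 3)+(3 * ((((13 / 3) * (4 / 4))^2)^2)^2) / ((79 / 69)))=432458325572633 / 1327472550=325775.72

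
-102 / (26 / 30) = -117.69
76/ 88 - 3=-47/ 22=-2.14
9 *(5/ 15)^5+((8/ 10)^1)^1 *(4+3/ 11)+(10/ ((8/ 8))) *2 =34831/ 1485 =23.46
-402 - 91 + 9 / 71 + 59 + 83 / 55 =-432.36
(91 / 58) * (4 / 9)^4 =11648 / 190269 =0.06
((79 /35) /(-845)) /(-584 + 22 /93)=7347 /1605626750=0.00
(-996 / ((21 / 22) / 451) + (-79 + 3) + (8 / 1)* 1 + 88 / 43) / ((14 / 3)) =-212499486 / 2107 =-100854.05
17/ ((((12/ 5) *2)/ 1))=85/ 24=3.54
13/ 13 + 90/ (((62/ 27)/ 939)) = 1140916/ 31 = 36803.74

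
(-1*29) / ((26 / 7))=-203 / 26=-7.81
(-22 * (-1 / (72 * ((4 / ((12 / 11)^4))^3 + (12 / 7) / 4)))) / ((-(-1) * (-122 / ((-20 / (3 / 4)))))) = 3973030871040 / 1365603391579099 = 0.00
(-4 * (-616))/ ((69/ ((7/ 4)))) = 4312/ 69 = 62.49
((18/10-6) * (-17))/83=0.86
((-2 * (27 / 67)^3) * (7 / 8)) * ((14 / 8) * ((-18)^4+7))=-101252639061 / 4812208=-21040.79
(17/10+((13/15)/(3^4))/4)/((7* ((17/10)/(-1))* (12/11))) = -91025/694008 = -0.13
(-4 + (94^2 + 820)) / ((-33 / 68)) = -656336 / 33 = -19888.97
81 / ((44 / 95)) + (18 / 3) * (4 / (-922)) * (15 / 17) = 60297795 / 344828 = 174.86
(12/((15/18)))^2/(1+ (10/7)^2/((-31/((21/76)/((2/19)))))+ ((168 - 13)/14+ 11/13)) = 14624064/898825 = 16.27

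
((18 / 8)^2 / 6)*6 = 81 / 16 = 5.06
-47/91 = -0.52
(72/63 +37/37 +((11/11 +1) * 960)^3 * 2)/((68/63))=891813888135/68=13114910119.63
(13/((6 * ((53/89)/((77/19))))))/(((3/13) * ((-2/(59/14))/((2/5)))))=-9761609/181260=-53.85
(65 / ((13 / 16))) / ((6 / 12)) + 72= 232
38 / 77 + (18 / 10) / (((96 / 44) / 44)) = 28331 / 770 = 36.79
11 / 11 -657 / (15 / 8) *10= -3503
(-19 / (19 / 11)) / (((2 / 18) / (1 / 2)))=-99 / 2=-49.50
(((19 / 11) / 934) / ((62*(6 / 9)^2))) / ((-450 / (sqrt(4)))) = -19 / 63698800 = -0.00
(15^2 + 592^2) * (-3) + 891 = -1051176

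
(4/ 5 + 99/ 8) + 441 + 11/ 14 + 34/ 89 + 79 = 13315821/ 24920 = 534.34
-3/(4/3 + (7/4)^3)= -576/1285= -0.45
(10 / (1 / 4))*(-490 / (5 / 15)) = -58800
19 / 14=1.36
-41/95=-0.43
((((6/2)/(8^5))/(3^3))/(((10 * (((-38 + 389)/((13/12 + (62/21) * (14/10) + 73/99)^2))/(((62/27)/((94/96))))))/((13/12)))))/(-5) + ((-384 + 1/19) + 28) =-1674432388531835846869/4704157235036160000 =-355.95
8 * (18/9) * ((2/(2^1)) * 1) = 16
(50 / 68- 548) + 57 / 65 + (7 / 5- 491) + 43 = -2194503 / 2210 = -992.99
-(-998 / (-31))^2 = -996004 / 961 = -1036.42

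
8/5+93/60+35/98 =491/140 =3.51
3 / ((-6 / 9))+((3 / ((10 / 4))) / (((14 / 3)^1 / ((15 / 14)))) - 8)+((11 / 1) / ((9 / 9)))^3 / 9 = 59828 / 441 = 135.66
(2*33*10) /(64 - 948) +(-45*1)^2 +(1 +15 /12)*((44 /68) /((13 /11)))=137733 /68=2025.49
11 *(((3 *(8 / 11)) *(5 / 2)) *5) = 300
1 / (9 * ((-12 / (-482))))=241 / 54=4.46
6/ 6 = 1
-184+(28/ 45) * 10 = -1600/ 9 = -177.78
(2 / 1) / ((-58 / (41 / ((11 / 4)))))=-164 / 319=-0.51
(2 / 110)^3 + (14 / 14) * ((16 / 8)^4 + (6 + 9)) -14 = 2828376 / 166375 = 17.00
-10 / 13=-0.77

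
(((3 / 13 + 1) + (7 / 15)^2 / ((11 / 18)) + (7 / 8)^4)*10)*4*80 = 31824279 / 4576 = 6954.61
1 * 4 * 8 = 32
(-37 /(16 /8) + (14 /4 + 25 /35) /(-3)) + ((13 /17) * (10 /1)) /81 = -190952 /9639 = -19.81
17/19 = 0.89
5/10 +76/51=203/102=1.99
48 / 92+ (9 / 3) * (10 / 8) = 393 / 92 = 4.27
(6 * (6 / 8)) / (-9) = -1 / 2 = -0.50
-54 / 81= -2 / 3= -0.67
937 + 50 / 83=77821 / 83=937.60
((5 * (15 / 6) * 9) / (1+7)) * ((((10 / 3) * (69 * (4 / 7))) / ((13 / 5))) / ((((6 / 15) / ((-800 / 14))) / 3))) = -194062500 / 637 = -304650.71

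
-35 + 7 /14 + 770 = 1471 /2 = 735.50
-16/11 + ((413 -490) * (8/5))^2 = 4173616/275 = 15176.79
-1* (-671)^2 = -450241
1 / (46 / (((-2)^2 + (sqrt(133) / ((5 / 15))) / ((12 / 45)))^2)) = 45 * sqrt(133) / 23 + 269581 / 736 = 388.84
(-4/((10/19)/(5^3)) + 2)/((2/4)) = -1896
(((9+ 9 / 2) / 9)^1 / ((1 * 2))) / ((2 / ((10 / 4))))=15 / 16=0.94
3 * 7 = 21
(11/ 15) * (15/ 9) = 11/ 9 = 1.22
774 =774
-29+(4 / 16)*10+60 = 67 / 2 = 33.50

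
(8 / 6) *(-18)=-24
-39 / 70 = -0.56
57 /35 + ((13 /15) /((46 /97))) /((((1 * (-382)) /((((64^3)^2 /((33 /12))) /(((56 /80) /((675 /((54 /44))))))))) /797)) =-34532121175391504797 /461265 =-74863952772032.36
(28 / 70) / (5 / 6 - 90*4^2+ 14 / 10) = -12 / 43133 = -0.00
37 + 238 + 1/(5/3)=275.60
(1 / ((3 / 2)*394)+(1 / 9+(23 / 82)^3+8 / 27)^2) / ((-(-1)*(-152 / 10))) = -0.01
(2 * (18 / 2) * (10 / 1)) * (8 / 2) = 720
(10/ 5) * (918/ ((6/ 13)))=3978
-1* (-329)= 329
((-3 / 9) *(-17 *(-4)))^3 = -11645.63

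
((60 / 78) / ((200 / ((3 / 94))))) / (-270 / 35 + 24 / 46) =-161 / 9433840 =-0.00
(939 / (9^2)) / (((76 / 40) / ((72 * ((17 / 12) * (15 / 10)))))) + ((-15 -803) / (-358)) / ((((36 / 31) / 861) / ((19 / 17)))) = 1961305273 / 693804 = 2826.89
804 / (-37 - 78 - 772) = -0.91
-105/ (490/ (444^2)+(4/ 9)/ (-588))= -1521397080/ 25063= -60702.91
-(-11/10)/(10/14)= 77/50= 1.54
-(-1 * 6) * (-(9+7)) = -96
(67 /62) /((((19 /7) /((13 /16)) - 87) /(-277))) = 1688869 /472006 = 3.58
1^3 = 1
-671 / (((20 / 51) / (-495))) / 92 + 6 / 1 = 3390087 / 368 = 9212.19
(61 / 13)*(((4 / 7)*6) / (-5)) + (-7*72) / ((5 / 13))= -597696 / 455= -1313.62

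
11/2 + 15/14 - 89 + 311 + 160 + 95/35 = 391.29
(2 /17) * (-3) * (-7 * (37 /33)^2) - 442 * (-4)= 10929494 /6171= 1771.11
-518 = -518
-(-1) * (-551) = -551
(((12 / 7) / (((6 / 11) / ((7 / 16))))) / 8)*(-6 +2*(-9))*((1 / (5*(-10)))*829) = 27357 / 400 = 68.39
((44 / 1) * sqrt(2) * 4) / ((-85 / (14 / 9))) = -2464 * sqrt(2) / 765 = -4.56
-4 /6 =-2 /3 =-0.67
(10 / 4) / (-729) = -5 / 1458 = -0.00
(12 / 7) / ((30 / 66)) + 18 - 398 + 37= -11873 / 35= -339.23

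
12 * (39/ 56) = 117/ 14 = 8.36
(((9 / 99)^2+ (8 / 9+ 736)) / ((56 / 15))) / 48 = 4.11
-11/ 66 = -1/ 6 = -0.17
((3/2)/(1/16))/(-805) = -24/805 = -0.03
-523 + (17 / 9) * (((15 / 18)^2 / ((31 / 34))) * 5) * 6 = -401626 / 837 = -479.84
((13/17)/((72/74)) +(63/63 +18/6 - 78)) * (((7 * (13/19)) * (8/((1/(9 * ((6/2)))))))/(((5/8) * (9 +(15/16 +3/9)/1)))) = -9394414848/796195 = -11799.14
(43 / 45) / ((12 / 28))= 301 / 135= 2.23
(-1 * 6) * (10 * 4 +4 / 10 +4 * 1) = -1332 / 5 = -266.40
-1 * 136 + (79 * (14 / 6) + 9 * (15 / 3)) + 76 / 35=10028 / 105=95.50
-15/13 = -1.15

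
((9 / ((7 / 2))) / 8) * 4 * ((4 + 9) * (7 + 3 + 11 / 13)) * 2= 2538 / 7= 362.57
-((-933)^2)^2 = -757751099121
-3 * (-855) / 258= 855 / 86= 9.94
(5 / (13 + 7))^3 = 1 / 64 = 0.02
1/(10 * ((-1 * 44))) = -1/440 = -0.00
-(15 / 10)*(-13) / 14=39 / 28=1.39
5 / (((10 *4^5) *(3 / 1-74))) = -1 / 145408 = -0.00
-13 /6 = -2.17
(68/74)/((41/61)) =2074/1517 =1.37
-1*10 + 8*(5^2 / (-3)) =-230 / 3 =-76.67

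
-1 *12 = -12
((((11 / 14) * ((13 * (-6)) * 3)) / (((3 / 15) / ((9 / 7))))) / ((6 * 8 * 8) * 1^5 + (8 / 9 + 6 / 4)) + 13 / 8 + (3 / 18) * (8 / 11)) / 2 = -1817009 / 2768304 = -0.66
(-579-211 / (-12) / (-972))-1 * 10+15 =-6695347 / 11664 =-574.02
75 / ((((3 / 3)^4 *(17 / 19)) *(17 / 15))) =21375 / 289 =73.96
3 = 3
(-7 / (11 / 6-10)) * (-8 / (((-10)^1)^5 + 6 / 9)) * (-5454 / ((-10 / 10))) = 392688 / 1049993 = 0.37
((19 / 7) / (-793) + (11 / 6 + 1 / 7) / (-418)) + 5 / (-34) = -36733777 / 236672436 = -0.16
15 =15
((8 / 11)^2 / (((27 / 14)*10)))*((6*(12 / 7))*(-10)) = -1024 / 363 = -2.82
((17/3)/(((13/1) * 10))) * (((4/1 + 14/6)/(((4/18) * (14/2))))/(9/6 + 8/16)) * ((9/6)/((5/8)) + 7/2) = 19057/36400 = 0.52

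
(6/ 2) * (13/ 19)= 39/ 19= 2.05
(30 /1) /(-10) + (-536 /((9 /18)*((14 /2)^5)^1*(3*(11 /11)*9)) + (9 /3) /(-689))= -3.01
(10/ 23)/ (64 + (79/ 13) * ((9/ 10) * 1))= 1300/ 207713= 0.01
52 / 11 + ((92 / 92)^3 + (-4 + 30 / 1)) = 349 / 11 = 31.73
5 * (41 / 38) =205 / 38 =5.39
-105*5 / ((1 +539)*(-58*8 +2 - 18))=7 / 3456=0.00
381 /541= 0.70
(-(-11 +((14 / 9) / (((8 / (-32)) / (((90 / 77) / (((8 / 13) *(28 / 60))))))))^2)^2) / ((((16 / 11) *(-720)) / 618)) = 1438628735114983 / 6135803520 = 234464.60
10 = 10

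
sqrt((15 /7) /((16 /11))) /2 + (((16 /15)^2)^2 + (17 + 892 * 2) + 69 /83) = sqrt(1155) /56 + 7576509488 /4201875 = 1803.73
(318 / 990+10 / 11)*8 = 1624 / 165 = 9.84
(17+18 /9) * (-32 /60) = -152 /15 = -10.13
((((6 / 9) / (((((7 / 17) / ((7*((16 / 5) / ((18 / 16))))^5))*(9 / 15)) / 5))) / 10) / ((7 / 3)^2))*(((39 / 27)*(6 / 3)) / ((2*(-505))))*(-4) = 8873.03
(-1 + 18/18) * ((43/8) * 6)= 0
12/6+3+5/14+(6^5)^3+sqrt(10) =sqrt(10)+6582589784139/14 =470184984584.52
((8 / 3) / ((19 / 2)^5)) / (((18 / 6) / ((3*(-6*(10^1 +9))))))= -512 / 130321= -0.00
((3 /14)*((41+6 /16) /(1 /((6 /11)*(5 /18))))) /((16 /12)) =4965 /4928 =1.01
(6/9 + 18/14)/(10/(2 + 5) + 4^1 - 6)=-41/12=-3.42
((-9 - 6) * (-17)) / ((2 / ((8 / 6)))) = 170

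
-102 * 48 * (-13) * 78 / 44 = 112830.55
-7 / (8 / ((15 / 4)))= -105 / 32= -3.28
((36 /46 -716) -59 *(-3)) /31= -12379 /713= -17.36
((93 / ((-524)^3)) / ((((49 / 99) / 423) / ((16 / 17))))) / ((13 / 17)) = -3894561 / 5728135868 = -0.00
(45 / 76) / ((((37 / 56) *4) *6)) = 105 / 2812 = 0.04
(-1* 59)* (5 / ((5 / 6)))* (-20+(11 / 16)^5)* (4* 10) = 18417265065 / 65536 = 281025.16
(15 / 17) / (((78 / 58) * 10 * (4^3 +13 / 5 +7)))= 145 / 162656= 0.00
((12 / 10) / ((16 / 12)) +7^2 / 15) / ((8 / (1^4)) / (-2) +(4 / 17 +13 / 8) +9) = 1700 / 2799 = 0.61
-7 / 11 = -0.64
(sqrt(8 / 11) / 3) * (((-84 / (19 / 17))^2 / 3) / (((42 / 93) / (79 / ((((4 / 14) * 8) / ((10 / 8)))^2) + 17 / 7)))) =30880.53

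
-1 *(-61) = 61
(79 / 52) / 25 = 79 / 1300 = 0.06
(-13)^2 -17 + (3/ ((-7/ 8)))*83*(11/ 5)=-16592/ 35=-474.06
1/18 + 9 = 163/18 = 9.06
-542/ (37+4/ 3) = -1626/ 115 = -14.14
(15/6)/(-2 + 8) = 5/12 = 0.42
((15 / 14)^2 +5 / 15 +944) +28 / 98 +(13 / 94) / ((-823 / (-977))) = 21514663685 / 22744428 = 945.93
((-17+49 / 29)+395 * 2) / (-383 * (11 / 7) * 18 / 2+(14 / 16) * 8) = -78631 / 549086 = -0.14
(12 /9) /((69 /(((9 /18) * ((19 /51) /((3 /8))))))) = 304 /31671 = 0.01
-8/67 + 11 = 729/67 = 10.88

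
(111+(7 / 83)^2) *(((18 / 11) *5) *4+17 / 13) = 3721931176 / 985127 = 3778.12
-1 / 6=-0.17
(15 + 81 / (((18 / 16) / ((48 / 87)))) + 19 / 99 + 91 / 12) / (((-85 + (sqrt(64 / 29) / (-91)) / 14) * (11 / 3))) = -24755218046195 / 123447224577468 + 457202291 * sqrt(29) / 894992378186643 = -0.20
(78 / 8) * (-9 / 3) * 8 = -234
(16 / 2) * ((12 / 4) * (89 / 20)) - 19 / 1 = 439 / 5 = 87.80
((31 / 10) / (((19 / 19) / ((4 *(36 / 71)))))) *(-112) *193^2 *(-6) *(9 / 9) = 55869924096 / 355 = 157380067.88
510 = 510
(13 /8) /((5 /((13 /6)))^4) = 371293 /6480000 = 0.06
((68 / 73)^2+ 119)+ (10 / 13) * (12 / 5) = 8431971 / 69277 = 121.71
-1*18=-18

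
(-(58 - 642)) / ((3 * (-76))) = -146 / 57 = -2.56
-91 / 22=-4.14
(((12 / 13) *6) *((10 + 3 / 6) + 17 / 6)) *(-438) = -32344.62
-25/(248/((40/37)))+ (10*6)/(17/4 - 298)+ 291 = 78353164/269545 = 290.69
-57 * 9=-513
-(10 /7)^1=-10 /7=-1.43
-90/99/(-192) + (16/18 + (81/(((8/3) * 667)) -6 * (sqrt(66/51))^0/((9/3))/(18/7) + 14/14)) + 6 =7.16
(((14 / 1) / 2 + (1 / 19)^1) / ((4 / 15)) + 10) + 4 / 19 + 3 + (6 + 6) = 1963 / 38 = 51.66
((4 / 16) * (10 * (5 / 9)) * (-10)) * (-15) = 625 / 3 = 208.33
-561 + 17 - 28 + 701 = 129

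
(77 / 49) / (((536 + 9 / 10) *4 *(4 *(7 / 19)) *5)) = 209 / 2104648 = 0.00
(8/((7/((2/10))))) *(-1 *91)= -104/5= -20.80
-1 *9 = -9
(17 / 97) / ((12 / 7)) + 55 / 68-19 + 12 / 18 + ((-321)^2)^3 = 5412178413885128999 / 4947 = 1094032426497903.58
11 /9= 1.22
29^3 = 24389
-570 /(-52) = 285 /26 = 10.96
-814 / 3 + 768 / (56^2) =-39850 / 147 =-271.09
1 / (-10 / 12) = -6 / 5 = -1.20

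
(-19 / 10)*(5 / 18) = -19 / 36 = -0.53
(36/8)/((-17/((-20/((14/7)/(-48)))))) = -2160/17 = -127.06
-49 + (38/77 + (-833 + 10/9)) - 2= -611500/693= -882.40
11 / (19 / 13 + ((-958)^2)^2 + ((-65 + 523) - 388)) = 143 / 10949779876977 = 0.00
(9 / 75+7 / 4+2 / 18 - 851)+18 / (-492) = -31330147 / 36900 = -849.06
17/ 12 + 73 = 893/ 12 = 74.42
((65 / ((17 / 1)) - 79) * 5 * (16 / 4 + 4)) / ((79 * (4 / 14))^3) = -0.26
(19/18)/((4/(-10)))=-2.64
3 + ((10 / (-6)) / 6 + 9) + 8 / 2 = 283 / 18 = 15.72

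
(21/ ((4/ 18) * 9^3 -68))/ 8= 21/ 752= 0.03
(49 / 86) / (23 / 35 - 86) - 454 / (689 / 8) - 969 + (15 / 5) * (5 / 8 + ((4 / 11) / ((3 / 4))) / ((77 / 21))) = -83265937719813 / 85663981832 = -972.01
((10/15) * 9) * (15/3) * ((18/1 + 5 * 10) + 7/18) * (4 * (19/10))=46778/3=15592.67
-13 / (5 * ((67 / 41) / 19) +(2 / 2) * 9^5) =-10127 / 45999506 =-0.00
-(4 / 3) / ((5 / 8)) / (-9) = 32 / 135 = 0.24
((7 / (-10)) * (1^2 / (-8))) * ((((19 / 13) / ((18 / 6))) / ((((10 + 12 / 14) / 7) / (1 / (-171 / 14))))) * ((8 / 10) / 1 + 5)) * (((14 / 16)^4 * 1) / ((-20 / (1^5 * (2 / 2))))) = 167179229 / 437059584000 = 0.00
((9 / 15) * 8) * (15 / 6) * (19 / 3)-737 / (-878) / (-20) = 1333823 / 17560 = 75.96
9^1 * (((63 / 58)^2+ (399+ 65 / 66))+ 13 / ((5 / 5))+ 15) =142927293 / 37004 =3862.48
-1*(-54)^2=-2916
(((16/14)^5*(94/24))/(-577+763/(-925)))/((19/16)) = -712294400/64004871189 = -0.01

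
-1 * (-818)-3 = 815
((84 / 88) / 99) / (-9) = -7 / 6534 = -0.00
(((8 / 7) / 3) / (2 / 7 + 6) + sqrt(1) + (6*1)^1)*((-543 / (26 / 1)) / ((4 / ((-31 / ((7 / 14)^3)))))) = 1307363 / 143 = 9142.40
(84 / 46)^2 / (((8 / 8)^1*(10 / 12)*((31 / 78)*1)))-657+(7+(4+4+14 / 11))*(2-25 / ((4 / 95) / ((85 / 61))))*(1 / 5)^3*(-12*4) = 6204034937799 / 1375466125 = 4510.50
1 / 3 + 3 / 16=25 / 48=0.52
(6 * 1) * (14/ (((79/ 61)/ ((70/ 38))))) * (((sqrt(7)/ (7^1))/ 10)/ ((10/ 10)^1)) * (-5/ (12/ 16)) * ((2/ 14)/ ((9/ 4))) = -9760 * sqrt(7)/ 13509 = -1.91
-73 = -73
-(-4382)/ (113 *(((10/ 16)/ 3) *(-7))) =-15024/ 565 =-26.59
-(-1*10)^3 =1000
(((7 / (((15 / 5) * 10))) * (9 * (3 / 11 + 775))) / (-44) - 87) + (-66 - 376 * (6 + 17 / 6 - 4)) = -3643313 / 1815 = -2007.33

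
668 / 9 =74.22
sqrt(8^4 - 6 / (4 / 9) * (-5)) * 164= 82 * sqrt(16654)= 10582.13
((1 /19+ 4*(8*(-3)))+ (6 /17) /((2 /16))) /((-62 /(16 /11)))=240632 /110143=2.18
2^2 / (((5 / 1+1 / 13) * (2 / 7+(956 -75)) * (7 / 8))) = 208 / 203577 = 0.00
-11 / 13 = -0.85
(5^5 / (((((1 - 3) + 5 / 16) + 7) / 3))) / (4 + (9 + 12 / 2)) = 30000 / 323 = 92.88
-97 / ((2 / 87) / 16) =-67512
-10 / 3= -3.33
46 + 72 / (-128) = 727 / 16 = 45.44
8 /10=4 /5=0.80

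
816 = 816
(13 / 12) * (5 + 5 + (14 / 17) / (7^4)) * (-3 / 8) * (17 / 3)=-94757 / 4116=-23.02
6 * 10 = 60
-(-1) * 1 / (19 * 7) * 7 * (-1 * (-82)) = 82 / 19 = 4.32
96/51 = 32/17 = 1.88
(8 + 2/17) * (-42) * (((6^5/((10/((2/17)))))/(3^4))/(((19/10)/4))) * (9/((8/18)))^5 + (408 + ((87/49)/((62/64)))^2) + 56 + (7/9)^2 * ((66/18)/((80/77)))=-679870925421775688901827/246299342239440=-2760344056.30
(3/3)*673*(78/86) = 26247/43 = 610.40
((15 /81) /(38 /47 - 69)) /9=-47 /155763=-0.00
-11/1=-11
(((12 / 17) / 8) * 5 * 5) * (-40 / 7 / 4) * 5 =-1875 / 119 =-15.76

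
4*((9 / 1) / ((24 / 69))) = 207 / 2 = 103.50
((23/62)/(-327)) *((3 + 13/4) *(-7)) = 4025/81096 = 0.05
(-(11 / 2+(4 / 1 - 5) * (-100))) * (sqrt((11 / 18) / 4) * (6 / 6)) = -211 * sqrt(22) / 24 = -41.24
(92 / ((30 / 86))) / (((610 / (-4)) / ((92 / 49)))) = -727904 / 224175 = -3.25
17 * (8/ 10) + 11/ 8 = 599/ 40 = 14.98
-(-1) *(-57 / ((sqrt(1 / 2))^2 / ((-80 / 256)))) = 285 / 8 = 35.62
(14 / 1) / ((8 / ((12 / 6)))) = 3.50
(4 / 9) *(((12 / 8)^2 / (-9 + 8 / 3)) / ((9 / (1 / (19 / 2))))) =-2 / 1083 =-0.00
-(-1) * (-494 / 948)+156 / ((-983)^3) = -234616009433 / 450234629238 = -0.52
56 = 56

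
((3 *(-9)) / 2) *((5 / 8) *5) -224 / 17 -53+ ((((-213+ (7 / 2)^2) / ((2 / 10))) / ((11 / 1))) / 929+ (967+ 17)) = 221237897 / 252688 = 875.54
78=78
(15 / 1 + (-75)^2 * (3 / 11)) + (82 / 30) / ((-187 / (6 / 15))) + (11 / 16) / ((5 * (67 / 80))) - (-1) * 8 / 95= 27661528319 / 17853825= 1549.33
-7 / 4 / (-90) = 7 / 360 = 0.02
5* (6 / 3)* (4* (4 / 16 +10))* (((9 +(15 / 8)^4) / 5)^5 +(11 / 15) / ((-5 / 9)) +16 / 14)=1470940419510284998938528863 / 2522015791327477760000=583239.97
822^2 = 675684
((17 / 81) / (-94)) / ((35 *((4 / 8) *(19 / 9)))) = -17 / 281295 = -0.00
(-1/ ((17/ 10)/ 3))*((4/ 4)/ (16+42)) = -15/ 493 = -0.03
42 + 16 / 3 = 142 / 3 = 47.33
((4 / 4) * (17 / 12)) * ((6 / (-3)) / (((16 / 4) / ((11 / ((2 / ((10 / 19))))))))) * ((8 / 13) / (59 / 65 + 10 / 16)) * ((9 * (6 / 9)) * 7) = -523600 / 15143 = -34.58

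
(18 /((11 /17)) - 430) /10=-40.22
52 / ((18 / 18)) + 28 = 80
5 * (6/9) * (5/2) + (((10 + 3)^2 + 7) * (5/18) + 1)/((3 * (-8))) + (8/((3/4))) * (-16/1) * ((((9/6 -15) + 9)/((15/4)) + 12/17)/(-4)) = -14.83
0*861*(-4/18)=0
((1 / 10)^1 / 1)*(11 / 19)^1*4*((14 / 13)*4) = 1232 / 1235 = 1.00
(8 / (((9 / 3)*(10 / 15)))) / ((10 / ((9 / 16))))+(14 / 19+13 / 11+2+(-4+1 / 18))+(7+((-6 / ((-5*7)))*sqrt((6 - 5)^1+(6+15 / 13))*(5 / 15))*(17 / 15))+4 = 34*sqrt(1378) / 6825+842629 / 75240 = 11.38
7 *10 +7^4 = 2471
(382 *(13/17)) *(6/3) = 9932/17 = 584.24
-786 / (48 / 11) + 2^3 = -1377 / 8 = -172.12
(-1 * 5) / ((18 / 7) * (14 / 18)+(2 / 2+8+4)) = -1 / 3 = -0.33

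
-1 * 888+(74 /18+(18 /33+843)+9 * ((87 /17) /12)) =-245753 /6732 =-36.51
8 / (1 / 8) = 64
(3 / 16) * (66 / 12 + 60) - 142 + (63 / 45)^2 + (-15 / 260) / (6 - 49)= -57133113 / 447200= -127.76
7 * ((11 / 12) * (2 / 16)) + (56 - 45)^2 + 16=13229 / 96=137.80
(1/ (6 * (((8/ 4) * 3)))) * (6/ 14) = 1/ 84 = 0.01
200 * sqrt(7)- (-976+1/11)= 200 * sqrt(7)+10735/11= 1505.06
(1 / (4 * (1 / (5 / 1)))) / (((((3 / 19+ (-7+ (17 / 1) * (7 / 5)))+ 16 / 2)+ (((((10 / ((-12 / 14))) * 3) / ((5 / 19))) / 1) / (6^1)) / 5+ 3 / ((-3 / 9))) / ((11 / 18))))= 5225 / 78828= 0.07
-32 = -32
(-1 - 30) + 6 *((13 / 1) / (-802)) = -12470 / 401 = -31.10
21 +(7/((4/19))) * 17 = 2345/4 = 586.25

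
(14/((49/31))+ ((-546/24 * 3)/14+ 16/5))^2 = 4044121/78400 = 51.58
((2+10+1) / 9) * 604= 7852 / 9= 872.44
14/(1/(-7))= -98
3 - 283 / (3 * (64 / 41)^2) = -438859 / 12288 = -35.71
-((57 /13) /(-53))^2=-3249 /474721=-0.01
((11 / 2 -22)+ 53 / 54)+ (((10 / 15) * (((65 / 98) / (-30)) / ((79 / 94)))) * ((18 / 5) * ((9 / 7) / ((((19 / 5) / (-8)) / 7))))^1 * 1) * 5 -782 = -1571852777 / 1985823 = -791.54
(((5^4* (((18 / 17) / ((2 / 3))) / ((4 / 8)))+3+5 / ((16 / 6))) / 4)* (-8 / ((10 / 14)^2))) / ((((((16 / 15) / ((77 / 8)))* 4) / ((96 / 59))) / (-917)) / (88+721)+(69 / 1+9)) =-6818299327508823 / 68170207184440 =-100.02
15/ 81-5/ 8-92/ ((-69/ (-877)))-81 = -270167/ 216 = -1250.77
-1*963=-963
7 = 7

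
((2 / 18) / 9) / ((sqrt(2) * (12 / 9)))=sqrt(2) / 216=0.01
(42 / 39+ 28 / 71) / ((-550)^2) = 679 / 139603750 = 0.00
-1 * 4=-4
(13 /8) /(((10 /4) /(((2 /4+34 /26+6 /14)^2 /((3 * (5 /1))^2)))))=165649 /11466000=0.01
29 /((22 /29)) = 38.23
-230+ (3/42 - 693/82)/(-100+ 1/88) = -580610350/2525313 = -229.92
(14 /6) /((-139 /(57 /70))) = -19 /1390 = -0.01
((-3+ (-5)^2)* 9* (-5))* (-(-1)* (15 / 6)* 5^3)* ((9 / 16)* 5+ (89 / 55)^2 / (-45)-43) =2191377775 / 176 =12451010.09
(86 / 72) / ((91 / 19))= 817 / 3276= 0.25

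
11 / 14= 0.79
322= 322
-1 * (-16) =16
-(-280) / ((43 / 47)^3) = 29070440 / 79507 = 365.63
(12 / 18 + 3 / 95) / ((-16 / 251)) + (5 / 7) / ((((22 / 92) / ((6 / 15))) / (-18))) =-11397433 / 351120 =-32.46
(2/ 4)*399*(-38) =-7581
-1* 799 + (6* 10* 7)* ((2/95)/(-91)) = -197377/247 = -799.10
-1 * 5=-5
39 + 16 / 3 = 133 / 3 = 44.33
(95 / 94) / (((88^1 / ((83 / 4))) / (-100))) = -197125 / 8272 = -23.83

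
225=225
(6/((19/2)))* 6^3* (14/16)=119.37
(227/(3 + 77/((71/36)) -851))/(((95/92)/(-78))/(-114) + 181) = -173483388/111901711619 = -0.00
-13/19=-0.68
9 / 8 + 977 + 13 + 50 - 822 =1753 / 8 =219.12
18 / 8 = 9 / 4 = 2.25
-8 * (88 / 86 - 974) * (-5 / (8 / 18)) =-3765420 / 43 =-87567.91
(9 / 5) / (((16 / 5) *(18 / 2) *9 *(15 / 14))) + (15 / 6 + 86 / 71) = 285077 / 76680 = 3.72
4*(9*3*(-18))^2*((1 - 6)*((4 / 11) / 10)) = -171778.91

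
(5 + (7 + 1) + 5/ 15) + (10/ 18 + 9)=206/ 9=22.89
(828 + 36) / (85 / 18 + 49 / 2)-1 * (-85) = 114.57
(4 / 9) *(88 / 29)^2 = 30976 / 7569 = 4.09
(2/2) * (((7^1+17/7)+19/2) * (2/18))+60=7825/126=62.10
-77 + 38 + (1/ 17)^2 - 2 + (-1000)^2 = 288988152/ 289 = 999959.00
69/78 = 23/26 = 0.88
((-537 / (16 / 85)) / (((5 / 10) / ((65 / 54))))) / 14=-988975 / 2016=-490.56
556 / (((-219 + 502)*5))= 556 / 1415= 0.39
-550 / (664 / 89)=-24475 / 332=-73.72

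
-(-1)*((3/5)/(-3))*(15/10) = -3/10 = -0.30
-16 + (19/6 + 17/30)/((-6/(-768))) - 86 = 5638/15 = 375.87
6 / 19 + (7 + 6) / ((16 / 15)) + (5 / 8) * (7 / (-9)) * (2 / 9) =305221 / 24624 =12.40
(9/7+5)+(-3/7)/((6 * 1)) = 87/14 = 6.21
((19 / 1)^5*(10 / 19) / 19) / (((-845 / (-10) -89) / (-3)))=137180 / 3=45726.67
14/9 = 1.56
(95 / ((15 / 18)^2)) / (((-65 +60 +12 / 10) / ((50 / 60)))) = -30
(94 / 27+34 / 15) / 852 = 194 / 28755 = 0.01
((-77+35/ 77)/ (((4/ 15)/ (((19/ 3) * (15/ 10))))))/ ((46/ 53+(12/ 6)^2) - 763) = 6359205/ 1767964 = 3.60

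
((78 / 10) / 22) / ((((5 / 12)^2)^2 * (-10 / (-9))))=1819584 / 171875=10.59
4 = 4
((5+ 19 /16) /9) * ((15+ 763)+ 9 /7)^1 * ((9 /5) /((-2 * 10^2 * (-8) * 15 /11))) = 396033 /896000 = 0.44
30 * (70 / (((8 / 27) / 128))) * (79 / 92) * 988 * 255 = 4514059368000 / 23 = 196263450782.61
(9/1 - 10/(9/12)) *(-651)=2821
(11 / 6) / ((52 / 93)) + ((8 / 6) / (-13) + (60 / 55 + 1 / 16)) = 29719 / 6864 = 4.33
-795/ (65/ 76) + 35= -11629/ 13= -894.54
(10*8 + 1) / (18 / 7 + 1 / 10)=30.32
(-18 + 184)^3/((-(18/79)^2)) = -88111670.79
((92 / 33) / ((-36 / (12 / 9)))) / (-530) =46 / 236115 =0.00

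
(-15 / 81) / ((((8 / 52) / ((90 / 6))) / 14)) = -2275 / 9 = -252.78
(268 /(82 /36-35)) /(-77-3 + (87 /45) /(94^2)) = 639372960 /6245267719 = 0.10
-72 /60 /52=-0.02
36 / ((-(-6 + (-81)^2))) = -12 / 2185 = -0.01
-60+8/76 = -1138/19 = -59.89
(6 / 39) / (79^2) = 2 / 81133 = 0.00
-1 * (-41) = 41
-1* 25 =-25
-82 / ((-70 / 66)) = 77.31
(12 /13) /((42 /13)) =2 /7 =0.29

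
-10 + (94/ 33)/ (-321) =-106024/ 10593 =-10.01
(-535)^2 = 286225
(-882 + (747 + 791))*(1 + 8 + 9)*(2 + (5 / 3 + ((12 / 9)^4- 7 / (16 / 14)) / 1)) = 74620 / 9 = 8291.11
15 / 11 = 1.36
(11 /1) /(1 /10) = 110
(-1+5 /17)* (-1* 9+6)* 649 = 23364 /17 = 1374.35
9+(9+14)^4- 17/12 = 3358183/12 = 279848.58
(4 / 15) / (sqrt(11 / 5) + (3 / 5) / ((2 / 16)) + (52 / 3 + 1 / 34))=1537208 / 127185589- 13872 * sqrt(55) / 127185589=0.01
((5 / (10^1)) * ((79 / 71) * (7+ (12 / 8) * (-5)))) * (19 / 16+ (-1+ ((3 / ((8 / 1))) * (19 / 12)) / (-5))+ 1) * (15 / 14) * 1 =-40527 / 127232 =-0.32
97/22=4.41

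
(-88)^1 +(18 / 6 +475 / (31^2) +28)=-54302 / 961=-56.51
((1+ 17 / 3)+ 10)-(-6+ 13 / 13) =65 / 3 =21.67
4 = 4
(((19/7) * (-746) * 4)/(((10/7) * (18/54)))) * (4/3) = -113392/5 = -22678.40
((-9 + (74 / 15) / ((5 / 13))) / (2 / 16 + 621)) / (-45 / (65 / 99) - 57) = -3731 / 76025700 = -0.00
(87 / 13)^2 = 7569 / 169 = 44.79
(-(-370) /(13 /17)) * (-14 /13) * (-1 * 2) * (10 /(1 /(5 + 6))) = 19373200 /169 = 114634.32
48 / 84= 4 / 7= 0.57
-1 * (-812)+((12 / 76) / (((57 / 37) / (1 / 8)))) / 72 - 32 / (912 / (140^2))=124.28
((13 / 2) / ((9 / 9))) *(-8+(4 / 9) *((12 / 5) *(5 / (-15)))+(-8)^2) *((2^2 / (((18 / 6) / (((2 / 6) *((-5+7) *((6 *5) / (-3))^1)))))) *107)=-27864512 / 81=-344006.32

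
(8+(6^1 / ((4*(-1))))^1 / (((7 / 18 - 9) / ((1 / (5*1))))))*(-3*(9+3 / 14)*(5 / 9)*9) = -1110.53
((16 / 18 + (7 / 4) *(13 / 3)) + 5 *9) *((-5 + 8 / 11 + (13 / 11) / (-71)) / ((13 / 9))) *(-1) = 293125 / 1846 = 158.79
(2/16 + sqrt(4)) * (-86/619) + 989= 2448033/2476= 988.70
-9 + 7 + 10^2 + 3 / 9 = 295 / 3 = 98.33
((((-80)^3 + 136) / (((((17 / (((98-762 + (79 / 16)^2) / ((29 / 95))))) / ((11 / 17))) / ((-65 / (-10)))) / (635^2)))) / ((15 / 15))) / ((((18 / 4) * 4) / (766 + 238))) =4801610218199754298625 / 804576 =5967876519060665.86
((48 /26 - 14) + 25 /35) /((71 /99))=-103059 /6461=-15.95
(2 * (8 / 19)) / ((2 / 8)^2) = 256 / 19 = 13.47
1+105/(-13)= -92/13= -7.08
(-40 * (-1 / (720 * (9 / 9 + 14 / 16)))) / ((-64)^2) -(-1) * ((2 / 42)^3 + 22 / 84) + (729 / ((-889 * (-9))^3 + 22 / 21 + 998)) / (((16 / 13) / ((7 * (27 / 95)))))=94038175422294221607 / 358896967503009367040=0.26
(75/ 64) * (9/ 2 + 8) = 1875/ 128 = 14.65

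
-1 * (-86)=86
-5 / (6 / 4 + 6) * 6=-4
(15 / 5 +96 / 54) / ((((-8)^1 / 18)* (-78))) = 43 / 312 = 0.14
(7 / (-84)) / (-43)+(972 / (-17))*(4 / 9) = -222895 / 8772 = -25.41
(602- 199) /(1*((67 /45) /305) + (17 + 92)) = 3.70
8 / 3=2.67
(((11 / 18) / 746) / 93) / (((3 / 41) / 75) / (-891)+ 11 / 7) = 0.00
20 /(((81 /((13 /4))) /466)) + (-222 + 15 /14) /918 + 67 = 16992013 /38556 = 440.71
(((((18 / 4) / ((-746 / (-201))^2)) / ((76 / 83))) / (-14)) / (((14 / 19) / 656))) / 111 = -412453809 / 2017927016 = -0.20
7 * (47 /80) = 329 /80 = 4.11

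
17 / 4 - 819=-3259 / 4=-814.75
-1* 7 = -7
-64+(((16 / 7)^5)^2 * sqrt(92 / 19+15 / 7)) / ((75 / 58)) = -64+63771674411008 * sqrt(123557) / 2817690608775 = 7891.51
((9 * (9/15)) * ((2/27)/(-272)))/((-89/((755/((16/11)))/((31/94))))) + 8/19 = 25497609/57034048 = 0.45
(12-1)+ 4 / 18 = 101 / 9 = 11.22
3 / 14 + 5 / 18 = 31 / 63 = 0.49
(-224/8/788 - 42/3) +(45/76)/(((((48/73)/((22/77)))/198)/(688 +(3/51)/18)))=499356842305/14253344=35034.36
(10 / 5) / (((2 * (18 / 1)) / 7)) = 7 / 18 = 0.39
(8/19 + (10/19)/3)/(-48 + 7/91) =-442/35511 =-0.01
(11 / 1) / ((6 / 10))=55 / 3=18.33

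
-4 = -4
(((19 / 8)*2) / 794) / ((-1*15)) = -19 / 47640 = -0.00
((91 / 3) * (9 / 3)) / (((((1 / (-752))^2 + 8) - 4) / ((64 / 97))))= 3293495296 / 219415649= 15.01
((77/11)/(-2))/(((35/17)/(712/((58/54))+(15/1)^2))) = -437733/290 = -1509.42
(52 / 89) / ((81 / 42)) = 0.30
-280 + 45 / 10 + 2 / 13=-7159 / 26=-275.35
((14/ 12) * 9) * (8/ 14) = 6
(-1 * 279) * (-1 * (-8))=-2232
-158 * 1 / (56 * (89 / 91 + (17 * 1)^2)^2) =-93457 / 2785306176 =-0.00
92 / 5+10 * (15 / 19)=2498 / 95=26.29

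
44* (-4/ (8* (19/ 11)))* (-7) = 1694/ 19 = 89.16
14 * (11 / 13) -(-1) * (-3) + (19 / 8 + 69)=8343 / 104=80.22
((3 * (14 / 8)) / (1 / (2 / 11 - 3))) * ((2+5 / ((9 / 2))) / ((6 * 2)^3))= -1519 / 57024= -0.03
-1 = -1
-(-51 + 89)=-38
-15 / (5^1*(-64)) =3 / 64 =0.05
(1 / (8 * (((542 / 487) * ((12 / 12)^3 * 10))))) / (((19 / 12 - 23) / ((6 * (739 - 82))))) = -2879631 / 1392940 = -2.07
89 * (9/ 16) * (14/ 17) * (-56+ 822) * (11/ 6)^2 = 28871689/ 272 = 106145.92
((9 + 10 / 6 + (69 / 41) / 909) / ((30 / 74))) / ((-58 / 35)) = -34326565 / 2161602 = -15.88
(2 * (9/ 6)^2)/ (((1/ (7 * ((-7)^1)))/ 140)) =-30870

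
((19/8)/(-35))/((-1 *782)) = 19/218960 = 0.00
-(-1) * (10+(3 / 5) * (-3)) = 41 / 5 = 8.20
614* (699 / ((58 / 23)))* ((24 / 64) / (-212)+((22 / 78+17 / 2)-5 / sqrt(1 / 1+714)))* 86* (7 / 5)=287599130093219 / 1598480-2971254678* sqrt(715) / 20735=176088703.96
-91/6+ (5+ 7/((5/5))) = -19/6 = -3.17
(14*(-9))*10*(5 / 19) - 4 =-6376 / 19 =-335.58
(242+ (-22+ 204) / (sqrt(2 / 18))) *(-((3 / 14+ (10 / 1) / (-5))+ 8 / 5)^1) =5122 / 35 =146.34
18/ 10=1.80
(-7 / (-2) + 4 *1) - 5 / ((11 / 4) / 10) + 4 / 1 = -147 / 22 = -6.68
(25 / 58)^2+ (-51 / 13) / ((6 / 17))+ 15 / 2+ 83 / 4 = 17.32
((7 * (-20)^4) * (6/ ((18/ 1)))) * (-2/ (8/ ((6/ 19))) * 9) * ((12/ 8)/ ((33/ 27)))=-68040000/ 209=-325550.24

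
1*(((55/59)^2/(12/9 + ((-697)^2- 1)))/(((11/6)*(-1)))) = -2475/2536653434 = -0.00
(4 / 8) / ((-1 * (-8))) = 1 / 16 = 0.06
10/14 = 5/7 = 0.71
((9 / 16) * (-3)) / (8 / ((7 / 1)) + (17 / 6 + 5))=-0.19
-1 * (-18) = 18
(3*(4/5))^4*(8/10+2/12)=100224/3125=32.07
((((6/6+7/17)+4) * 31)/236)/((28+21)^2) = 713/2408203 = 0.00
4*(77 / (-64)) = -77 / 16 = -4.81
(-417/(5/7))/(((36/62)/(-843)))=847580.30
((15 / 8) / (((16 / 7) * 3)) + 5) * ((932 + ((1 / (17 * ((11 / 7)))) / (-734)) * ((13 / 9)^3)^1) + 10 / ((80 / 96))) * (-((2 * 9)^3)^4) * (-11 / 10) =6334735311346628503.84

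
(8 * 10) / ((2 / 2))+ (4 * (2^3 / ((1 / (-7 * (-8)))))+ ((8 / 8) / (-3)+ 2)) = 5621 / 3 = 1873.67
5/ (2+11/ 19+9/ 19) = 95/ 58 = 1.64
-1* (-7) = 7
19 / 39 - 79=-3062 / 39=-78.51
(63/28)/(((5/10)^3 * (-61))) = -18/61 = -0.30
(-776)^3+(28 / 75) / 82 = -467288576.00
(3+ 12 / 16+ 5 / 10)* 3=51 / 4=12.75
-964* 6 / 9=-1928 / 3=-642.67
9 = 9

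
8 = 8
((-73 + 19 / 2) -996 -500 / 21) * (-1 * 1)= 45499 / 42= 1083.31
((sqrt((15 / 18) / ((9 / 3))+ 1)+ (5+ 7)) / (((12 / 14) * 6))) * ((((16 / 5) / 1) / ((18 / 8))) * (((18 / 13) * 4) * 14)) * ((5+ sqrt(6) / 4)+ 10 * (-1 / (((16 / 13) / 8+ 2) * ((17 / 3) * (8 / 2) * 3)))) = 112 * (sqrt(46)+ 72) * (238 * sqrt(6)+ 4695) / 29835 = 1560.95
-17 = -17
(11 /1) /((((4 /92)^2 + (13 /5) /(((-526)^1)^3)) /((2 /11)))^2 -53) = -0.21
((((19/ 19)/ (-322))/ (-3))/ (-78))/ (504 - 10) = -1/ 37221912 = -0.00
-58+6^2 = -22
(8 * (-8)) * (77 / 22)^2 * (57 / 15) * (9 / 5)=-134064 / 25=-5362.56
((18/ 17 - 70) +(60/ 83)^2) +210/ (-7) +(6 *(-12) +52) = -13868358/ 117113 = -118.42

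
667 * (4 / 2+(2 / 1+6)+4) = 9338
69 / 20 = 3.45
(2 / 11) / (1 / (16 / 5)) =0.58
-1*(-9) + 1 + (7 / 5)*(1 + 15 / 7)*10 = 54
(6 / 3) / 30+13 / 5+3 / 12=35 / 12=2.92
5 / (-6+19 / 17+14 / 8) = -340 / 213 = -1.60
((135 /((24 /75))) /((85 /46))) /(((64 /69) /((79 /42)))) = 28208925 /60928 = 462.99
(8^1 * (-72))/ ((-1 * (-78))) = -96/ 13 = -7.38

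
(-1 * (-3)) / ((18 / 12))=2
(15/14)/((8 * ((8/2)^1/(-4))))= -15/112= -0.13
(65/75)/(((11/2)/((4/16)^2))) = 13/1320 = 0.01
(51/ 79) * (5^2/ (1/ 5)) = 80.70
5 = 5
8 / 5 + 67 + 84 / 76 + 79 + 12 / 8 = 28539 / 190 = 150.21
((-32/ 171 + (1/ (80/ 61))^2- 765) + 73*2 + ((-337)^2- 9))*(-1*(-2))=225882.79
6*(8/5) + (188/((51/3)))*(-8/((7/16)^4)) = -490871504/204085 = -2405.23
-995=-995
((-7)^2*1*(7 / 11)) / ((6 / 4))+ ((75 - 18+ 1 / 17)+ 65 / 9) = 143171 / 1683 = 85.07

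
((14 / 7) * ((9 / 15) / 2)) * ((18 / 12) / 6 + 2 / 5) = 39 / 100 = 0.39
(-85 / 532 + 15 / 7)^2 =1113025 / 283024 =3.93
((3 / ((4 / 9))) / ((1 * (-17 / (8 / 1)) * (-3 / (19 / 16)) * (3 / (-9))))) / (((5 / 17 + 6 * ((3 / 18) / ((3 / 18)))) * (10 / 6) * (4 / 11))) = -16929 / 17120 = -0.99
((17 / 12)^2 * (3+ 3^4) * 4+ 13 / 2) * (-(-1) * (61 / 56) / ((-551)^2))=13115 / 5368944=0.00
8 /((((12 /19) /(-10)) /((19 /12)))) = -1805 /9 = -200.56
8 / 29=0.28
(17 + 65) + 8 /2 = 86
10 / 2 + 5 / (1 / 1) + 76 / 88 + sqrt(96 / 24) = 283 / 22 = 12.86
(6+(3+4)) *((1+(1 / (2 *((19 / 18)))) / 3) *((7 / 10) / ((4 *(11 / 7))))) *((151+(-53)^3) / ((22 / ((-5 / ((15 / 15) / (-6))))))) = -142107693 / 418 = -339970.56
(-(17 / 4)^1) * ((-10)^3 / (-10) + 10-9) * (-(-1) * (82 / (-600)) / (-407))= -70397 / 488400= -0.14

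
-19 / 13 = -1.46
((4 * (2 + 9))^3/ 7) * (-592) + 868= -50422852/ 7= -7203264.57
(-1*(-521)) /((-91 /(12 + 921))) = -486093 /91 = -5341.68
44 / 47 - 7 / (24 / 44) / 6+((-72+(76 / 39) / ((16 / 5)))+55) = -96748 / 5499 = -17.59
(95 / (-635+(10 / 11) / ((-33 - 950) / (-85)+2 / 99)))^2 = 3430841176009 / 153247538903761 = 0.02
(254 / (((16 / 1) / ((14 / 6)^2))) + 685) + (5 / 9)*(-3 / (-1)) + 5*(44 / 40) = 56059 / 72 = 778.60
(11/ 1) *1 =11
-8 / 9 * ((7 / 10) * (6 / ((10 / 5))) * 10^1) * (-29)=1624 / 3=541.33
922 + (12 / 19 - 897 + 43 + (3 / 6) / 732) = 1909075 / 27816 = 68.63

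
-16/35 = -0.46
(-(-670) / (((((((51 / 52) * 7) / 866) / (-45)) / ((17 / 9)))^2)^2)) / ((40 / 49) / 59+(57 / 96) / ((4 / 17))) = 13004742097571750192742400000 / 3726545697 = 3489757849485389040.36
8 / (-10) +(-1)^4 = 1 / 5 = 0.20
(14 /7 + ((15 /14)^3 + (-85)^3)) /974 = -1685150137 /2672656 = -630.52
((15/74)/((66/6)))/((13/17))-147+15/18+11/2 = -4464839/31746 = -140.64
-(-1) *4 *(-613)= -2452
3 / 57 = 1 / 19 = 0.05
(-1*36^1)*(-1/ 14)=18/ 7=2.57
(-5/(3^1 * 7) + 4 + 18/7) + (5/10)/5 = 6.43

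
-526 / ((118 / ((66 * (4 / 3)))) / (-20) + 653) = -462880 / 574581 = -0.81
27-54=-27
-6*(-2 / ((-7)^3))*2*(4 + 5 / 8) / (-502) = 111 / 172186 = 0.00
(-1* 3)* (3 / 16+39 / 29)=-2133 / 464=-4.60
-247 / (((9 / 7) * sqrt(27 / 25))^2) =-138.35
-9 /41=-0.22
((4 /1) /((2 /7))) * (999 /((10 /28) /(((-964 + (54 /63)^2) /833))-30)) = -264055680 /572231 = -461.45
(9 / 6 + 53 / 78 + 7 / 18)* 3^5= 16227 / 26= 624.12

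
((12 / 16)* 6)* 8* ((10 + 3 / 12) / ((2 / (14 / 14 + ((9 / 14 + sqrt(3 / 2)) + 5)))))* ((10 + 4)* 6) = 7749* sqrt(6) + 102951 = 121932.10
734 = 734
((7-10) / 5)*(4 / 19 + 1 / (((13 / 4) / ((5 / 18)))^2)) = -0.13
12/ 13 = 0.92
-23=-23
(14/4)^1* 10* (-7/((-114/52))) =6370/57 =111.75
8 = 8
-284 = -284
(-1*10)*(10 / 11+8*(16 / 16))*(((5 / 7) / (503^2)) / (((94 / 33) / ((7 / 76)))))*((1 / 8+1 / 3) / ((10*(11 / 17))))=-4165 / 7229985184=-0.00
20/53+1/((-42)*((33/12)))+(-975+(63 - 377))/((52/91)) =-110450533/48972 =-2255.38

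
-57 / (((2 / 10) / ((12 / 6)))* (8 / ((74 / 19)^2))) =-20535 / 19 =-1080.79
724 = 724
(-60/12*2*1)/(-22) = 5/11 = 0.45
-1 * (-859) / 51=859 / 51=16.84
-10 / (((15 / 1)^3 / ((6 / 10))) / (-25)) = 2 / 45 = 0.04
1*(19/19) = 1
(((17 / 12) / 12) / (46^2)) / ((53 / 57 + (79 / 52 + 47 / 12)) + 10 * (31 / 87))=121771 / 21670853184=0.00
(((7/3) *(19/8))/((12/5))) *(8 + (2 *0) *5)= 665/36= 18.47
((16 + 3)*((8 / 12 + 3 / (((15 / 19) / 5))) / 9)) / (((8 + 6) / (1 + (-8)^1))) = -1121 / 54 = -20.76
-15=-15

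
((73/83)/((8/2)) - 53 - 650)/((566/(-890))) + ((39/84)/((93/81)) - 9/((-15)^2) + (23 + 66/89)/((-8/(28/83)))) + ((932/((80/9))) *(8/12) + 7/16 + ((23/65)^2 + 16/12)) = 4328498283490117/3679952478384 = 1176.24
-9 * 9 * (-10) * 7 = 5670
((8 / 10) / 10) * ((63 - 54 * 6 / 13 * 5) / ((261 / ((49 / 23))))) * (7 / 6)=-30527 / 650325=-0.05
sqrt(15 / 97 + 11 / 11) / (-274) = -2 *sqrt(679) / 13289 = -0.00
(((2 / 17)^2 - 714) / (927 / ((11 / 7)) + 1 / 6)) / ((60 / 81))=-91925361 / 56275525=-1.63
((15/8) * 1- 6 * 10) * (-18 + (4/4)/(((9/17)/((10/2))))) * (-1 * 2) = -11935/12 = -994.58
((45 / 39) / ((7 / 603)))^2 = 9879.49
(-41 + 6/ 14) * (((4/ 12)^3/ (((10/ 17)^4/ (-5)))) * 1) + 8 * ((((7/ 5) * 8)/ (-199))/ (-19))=22429763171/ 357304500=62.77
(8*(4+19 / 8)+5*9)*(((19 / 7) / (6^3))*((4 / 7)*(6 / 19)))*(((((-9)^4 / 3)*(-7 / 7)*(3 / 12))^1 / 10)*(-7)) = 2916 / 35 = 83.31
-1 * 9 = -9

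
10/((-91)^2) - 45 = -372635/8281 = -45.00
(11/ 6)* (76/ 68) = 2.05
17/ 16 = 1.06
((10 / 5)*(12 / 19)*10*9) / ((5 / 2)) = 864 / 19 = 45.47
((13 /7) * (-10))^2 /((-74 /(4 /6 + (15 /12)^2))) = -452075 /43512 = -10.39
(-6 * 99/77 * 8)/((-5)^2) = -432/175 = -2.47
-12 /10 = -6 /5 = -1.20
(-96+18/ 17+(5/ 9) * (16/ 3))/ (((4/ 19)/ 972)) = -7219278/ 17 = -424663.41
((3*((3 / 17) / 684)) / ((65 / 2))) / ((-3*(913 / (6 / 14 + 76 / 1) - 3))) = -107 / 120578484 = -0.00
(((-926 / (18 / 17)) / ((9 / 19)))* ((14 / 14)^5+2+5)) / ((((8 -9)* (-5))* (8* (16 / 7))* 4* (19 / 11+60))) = -1645039 / 2514240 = -0.65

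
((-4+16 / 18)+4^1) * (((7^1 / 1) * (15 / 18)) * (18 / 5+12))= 728 / 9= 80.89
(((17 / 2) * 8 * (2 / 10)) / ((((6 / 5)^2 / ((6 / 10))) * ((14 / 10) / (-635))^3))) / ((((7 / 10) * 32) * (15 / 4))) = -544101734375 / 86436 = -6294850.92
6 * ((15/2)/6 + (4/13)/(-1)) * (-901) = -132447/26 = -5094.12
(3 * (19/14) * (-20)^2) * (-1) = -11400/7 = -1628.57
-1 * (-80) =80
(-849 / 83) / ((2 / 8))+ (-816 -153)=-83823 / 83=-1009.92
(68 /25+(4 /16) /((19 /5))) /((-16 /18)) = -47637 /15200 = -3.13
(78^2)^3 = 225199600704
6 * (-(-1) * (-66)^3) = -1724976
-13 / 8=-1.62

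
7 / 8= 0.88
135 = 135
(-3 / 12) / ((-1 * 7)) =1 / 28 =0.04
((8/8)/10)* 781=781/10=78.10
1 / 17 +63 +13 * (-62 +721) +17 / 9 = 1320688 / 153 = 8631.95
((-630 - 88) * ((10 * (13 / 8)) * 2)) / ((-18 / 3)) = 23335 / 6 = 3889.17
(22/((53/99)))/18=2.28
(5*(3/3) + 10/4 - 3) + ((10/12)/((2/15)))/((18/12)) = 26/3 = 8.67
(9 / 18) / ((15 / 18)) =3 / 5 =0.60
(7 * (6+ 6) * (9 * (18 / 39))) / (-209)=-4536 / 2717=-1.67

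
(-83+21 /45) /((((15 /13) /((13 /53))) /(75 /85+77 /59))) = -459033068 /11960775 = -38.38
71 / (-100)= -71 / 100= -0.71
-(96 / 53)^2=-9216 / 2809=-3.28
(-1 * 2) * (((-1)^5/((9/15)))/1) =10/3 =3.33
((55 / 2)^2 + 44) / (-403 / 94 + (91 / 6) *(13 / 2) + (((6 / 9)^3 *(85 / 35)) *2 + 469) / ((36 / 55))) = 255910347 / 259994866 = 0.98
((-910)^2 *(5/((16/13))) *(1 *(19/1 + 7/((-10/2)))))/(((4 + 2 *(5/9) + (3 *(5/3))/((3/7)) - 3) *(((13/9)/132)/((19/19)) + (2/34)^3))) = 777561142708350/2016767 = 385548326.96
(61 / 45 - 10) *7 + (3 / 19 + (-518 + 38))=-540.35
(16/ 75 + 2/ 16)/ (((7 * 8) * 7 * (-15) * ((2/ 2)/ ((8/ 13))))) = -29/ 819000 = -0.00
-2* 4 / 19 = -8 / 19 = -0.42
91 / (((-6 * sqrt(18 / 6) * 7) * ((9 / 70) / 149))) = -67795 * sqrt(3) / 81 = -1449.68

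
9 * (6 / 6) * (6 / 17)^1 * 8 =25.41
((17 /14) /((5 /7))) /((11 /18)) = 153 /55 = 2.78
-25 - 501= -526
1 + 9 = 10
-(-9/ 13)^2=-0.48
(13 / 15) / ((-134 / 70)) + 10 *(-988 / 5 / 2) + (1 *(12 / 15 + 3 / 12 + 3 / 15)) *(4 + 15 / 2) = -1566317 / 1608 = -974.08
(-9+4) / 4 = -5 / 4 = -1.25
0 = 0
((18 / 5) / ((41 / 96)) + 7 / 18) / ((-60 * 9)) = -0.02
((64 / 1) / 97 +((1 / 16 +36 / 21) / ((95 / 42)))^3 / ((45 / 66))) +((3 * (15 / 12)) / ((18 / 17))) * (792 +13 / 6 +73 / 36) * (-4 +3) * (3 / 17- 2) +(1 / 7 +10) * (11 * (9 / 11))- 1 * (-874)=122904096542210233 / 20119367520000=6108.75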